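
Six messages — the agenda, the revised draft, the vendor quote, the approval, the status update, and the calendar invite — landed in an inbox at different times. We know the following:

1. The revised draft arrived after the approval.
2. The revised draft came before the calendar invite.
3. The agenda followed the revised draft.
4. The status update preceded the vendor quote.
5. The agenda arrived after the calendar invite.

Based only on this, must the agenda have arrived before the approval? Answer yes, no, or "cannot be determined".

Tracing the constraints gives the approval → the revised draft → the agenda, so the approval must come before the agenda.
That means the agenda cannot be before the approval.

no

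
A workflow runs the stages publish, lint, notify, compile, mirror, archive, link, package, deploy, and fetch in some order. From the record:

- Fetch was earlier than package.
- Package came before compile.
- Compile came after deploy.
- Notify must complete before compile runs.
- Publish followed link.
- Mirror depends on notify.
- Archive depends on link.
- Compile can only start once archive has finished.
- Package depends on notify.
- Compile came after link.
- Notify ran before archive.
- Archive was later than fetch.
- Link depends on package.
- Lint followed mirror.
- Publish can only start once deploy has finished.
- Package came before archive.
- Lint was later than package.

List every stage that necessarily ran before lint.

Directly stated before lint: mirror and package.
Fetch reaches lint via fetch → package → lint.
Notify reaches lint via notify → package → lint.
No chain forces deploy (or any of the others) ahead of lint.

fetch, mirror, notify, package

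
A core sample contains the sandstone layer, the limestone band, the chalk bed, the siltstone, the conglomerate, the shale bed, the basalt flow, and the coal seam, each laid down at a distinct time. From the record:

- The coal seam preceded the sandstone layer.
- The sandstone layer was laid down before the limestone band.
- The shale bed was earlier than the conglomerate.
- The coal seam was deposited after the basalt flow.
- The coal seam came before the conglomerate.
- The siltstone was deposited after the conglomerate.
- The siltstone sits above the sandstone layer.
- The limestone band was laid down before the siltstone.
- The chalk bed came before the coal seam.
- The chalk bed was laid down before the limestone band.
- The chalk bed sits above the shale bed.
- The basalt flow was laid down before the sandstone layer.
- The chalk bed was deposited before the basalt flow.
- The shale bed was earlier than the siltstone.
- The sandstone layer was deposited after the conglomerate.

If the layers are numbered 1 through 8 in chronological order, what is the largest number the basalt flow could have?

The basalt flow must come before the coal seam, the conglomerate, the limestone band, the sandstone layer, and the siltstone — 5 layers forced after it.
Everything else can be placed before the basalt flow in some valid order, so the basalt flow can sit as late as position 8 − 5 = 3.

3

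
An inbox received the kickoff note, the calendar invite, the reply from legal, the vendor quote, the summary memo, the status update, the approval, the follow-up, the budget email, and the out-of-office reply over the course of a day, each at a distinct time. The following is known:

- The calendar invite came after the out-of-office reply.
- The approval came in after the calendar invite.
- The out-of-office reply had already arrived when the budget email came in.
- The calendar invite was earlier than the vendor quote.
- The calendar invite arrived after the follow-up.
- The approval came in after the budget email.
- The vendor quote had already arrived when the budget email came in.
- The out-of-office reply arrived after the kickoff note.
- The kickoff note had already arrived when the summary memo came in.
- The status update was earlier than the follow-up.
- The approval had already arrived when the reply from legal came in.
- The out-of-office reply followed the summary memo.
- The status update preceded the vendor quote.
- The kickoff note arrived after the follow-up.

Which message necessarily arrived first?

The status update has a chain of constraints placing it before every other message, so the status update must be first.

the status update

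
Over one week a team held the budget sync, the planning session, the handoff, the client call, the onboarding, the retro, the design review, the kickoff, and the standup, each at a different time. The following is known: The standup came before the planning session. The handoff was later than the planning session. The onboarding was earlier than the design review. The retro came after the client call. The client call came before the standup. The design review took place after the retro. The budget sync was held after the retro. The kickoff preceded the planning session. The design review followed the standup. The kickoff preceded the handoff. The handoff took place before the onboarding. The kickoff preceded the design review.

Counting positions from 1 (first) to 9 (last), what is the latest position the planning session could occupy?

6

The planning session must come before the design review, the handoff, and the onboarding — 3 meetings forced after it.
Everything else can be placed before the planning session in some valid order, so the planning session can sit as late as position 9 − 3 = 6.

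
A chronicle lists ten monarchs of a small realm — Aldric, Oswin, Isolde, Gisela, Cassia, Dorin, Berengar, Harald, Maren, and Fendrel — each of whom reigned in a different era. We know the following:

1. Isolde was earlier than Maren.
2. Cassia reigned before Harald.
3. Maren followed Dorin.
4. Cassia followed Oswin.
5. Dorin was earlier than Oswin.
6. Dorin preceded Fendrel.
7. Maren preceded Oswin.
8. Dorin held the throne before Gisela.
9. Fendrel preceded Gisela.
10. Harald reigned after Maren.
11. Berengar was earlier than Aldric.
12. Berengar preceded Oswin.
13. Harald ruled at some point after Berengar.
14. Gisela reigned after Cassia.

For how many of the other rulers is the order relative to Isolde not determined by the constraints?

4

Forced after Isolde: Cassia, Gisela, Harald, Maren, and Oswin.
That leaves Aldric, Berengar, Dorin, and Fendrel with no forced order relative to Isolde — 4.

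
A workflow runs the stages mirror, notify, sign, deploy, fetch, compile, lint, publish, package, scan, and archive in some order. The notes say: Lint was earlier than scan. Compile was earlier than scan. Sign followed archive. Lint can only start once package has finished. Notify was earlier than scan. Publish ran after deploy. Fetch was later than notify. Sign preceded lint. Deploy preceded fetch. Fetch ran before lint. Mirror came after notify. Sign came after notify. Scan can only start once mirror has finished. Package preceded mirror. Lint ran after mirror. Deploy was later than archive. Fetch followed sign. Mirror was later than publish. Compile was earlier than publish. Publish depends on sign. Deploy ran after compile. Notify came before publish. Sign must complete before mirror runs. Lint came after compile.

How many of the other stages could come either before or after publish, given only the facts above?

Forced before publish: archive, compile, deploy, notify, and sign; forced after publish: lint, mirror, and scan.
That leaves fetch and package with no forced order relative to publish — 2.

2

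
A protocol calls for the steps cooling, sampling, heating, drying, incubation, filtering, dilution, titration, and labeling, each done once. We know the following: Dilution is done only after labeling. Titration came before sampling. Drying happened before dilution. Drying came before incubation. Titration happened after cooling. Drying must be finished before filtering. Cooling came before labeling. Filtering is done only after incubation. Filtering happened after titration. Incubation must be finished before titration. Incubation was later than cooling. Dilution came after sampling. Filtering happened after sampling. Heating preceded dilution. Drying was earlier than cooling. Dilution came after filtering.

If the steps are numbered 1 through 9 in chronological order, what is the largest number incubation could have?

Incubation must come before dilution, filtering, sampling, and titration — 4 steps forced after it.
Everything else can be placed before incubation in some valid order, so incubation can sit as late as position 9 − 4 = 5.

5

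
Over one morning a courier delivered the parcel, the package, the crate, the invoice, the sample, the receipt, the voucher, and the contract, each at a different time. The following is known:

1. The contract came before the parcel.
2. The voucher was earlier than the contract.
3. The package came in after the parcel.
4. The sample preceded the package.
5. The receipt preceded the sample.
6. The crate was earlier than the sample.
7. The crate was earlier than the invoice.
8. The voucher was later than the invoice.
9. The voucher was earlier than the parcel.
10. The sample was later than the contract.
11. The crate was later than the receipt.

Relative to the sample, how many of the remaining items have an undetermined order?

Forced before the sample: the contract, the crate, the invoice, the receipt, and the voucher; forced after the sample: the package.
That leaves the parcel with no forced order relative to the sample — 1.

1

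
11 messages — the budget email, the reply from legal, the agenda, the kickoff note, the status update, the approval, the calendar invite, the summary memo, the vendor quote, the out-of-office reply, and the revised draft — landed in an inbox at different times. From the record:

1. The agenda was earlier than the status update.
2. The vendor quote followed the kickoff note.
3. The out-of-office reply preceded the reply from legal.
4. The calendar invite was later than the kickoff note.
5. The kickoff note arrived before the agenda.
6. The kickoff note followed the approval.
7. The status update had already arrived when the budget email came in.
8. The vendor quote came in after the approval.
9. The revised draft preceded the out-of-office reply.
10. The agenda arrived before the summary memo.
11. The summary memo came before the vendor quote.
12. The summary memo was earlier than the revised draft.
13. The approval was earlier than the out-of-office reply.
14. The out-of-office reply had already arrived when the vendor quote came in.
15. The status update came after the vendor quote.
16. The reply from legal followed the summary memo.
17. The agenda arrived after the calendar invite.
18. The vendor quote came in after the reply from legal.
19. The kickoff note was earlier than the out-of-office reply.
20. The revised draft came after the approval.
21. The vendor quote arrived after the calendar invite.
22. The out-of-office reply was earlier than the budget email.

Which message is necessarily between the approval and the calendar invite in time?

the kickoff note

Tracing the constraints gives the approval → the kickoff note → the calendar invite, so the kickoff note sits after the approval and before the calendar invite.
No other message is forced both after the approval and before the calendar invite.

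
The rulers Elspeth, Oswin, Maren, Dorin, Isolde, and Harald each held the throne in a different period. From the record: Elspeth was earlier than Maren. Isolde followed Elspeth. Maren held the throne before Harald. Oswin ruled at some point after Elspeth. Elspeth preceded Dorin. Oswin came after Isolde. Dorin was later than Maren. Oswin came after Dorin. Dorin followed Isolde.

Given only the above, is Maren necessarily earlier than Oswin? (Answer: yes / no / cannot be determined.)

Chain the constraints: Maren → Dorin → Oswin. Each link is directly stated, so Maren comes before Oswin.

yes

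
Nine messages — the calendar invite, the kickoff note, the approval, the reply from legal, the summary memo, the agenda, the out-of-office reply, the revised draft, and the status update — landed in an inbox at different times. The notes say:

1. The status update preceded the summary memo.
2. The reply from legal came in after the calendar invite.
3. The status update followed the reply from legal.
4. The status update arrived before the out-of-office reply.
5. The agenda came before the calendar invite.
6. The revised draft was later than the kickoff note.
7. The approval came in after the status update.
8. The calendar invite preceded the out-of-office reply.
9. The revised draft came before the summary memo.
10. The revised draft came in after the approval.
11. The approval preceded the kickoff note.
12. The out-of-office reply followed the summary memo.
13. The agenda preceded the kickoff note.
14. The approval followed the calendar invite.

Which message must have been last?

Every other message has a chain of constraints placing it before the out-of-office reply, so the out-of-office reply is last.

the out-of-office reply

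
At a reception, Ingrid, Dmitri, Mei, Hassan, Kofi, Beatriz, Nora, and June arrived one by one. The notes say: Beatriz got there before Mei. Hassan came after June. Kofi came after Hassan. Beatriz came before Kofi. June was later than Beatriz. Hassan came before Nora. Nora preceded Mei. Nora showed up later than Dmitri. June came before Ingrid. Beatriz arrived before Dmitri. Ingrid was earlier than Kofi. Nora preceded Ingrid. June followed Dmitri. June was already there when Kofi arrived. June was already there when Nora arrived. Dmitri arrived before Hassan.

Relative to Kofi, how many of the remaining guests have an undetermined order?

Forced before Kofi: Beatriz, Dmitri, Hassan, Ingrid, June, and Nora.
That leaves Mei with no forced order relative to Kofi — 1.

1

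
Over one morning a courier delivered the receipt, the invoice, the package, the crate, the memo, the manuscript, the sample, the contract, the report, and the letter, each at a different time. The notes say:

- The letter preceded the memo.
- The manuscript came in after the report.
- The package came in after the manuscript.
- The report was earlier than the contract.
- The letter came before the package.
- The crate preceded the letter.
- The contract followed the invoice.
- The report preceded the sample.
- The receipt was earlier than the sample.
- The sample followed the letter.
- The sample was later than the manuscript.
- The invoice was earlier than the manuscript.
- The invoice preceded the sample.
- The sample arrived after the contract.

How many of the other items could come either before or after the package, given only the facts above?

Forced before the package: the crate, the invoice, the letter, the manuscript, and the report.
That leaves the contract, the memo, the receipt, and the sample with no forced order relative to the package — 4.

4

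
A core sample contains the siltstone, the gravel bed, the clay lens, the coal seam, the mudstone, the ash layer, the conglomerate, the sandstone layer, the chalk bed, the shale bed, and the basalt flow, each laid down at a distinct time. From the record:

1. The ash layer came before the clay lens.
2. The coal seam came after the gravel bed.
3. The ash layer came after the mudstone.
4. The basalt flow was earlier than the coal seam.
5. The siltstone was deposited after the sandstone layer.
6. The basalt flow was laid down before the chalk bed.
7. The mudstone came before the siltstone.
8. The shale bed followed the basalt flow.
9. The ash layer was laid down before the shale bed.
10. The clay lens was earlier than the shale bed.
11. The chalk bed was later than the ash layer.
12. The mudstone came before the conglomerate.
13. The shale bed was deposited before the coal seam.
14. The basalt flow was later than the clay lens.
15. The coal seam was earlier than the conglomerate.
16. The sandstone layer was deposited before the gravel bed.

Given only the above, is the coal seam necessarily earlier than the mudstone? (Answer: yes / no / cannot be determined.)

no

Tracing the constraints gives the mudstone → the ash layer → the shale bed → the coal seam, so the mudstone must come before the coal seam.
That means the coal seam cannot be before the mudstone.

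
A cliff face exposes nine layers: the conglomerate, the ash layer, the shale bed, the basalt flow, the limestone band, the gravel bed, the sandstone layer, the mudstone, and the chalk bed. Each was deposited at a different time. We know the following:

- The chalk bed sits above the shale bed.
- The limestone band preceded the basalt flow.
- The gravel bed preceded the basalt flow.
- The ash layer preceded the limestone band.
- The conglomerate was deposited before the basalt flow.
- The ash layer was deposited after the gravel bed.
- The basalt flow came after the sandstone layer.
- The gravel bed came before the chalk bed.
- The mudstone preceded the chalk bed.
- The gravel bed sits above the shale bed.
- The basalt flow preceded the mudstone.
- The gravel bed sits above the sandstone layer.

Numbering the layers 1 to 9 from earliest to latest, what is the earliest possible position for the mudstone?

The ash layer, the basalt flow, the conglomerate, the gravel bed, the limestone band, the sandstone layer, and the shale bed must all come before the mudstone — 7 forced predecessors.
Nothing else is forced ahead of the mudstone, so its earliest slot is position 7 + 1 = 8.

8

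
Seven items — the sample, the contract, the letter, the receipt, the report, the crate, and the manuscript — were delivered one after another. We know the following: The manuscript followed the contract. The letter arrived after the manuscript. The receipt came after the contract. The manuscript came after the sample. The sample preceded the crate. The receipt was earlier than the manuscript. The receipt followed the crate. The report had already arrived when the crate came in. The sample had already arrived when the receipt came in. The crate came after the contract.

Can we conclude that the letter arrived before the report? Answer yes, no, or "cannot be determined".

no

Tracing the constraints gives the report → the crate → the receipt → the manuscript → the letter, so the report must come before the letter.
That means the letter cannot be before the report.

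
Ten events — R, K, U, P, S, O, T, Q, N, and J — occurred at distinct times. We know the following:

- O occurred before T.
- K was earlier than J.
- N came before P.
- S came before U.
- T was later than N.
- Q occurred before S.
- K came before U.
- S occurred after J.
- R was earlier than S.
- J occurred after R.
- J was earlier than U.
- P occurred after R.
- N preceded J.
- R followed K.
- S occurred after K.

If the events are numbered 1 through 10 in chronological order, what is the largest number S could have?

S must come before U — 1 event forced after it.
Everything else can be placed before S in some valid order, so S can sit as late as position 10 − 1 = 9.

9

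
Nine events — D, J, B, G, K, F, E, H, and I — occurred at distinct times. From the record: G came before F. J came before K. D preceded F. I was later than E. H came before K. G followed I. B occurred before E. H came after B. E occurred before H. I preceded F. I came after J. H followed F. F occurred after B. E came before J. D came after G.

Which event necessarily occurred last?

K

Every other event has a chain of constraints placing it before K, so K is last.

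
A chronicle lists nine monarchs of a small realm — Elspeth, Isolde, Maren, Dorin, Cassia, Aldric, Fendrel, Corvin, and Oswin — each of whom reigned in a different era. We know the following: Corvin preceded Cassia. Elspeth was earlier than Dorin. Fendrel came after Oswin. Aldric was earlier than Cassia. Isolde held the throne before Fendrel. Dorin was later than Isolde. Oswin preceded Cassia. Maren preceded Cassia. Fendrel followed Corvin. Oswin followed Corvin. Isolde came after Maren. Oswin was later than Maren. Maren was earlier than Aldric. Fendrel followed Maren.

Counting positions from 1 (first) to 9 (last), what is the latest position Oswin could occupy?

Oswin must come before Cassia and Fendrel — 2 rulers forced after them.
Everything else can be placed before Oswin in some valid order, so Oswin can sit as late as position 9 − 2 = 7.

7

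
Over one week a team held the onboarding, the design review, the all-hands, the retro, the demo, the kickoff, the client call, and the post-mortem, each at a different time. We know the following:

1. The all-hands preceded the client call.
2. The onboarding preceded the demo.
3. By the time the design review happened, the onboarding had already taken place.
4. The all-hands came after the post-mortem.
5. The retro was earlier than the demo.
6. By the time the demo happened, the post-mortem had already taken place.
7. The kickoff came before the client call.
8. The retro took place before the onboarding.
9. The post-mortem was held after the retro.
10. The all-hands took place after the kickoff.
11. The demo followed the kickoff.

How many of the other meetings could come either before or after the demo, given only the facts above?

3

Forced before the demo: the kickoff, the onboarding, the post-mortem, and the retro.
That leaves the all-hands, the client call, and the design review with no forced order relative to the demo — 3.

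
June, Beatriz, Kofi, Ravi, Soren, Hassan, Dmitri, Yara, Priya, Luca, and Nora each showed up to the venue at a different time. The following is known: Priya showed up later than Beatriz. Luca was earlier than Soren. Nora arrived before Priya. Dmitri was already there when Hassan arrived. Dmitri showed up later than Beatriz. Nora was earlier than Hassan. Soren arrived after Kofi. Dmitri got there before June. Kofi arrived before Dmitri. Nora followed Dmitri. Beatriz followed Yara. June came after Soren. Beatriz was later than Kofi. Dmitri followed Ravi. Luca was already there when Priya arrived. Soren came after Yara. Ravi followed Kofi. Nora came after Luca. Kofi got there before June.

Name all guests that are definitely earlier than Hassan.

Beatriz, Dmitri, Kofi, Luca, Nora, Ravi, Yara

Directly stated before Hassan: Dmitri and Nora.
Beatriz reaches Hassan via Beatriz → Dmitri → Hassan.
Kofi reaches Hassan via Kofi → Dmitri → Hassan.
Luca reaches Hassan via Luca → Nora → Hassan.
Likewise Ravi and Yara each reach Hassan by chaining the stated constraints.
No chain forces Soren (or any of the others) ahead of Hassan.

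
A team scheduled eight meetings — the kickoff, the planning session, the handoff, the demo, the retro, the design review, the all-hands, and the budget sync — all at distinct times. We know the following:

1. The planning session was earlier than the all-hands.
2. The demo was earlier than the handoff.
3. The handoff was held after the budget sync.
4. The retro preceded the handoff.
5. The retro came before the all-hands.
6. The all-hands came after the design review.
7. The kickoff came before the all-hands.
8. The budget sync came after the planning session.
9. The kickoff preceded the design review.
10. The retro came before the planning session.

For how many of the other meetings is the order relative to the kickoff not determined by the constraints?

5

Forced after the kickoff: the all-hands and the design review.
That leaves the budget sync, the demo, the handoff, the planning session, and the retro with no forced order relative to the kickoff — 5.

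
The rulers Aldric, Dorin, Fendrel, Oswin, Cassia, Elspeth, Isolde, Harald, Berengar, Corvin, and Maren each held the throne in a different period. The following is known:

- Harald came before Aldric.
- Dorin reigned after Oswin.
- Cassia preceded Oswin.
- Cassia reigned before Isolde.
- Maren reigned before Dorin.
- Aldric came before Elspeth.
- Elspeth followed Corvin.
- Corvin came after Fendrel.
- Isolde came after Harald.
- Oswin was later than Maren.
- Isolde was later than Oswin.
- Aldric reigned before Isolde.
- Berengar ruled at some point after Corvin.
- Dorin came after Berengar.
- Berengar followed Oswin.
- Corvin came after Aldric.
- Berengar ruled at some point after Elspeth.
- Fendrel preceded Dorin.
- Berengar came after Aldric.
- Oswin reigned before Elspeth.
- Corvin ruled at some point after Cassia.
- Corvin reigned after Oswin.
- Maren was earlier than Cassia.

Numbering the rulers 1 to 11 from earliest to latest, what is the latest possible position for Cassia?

5

Cassia must come before Berengar, Corvin, Dorin, Elspeth, Isolde, and Oswin — 6 rulers forced after them.
Everything else can be placed before Cassia in some valid order, so Cassia can sit as late as position 11 − 6 = 5.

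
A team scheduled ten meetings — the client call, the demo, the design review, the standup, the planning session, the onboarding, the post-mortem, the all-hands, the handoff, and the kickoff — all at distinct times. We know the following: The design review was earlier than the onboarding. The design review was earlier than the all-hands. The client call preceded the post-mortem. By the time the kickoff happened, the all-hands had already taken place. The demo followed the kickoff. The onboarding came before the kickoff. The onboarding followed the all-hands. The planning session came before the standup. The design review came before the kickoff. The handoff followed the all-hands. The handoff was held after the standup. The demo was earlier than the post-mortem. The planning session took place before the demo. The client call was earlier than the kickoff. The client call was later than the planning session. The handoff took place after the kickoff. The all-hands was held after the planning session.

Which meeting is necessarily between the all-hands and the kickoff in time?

Tracing the constraints gives the all-hands → the onboarding → the kickoff, so the onboarding sits after the all-hands and before the kickoff.
No other meeting is forced both after the all-hands and before the kickoff.

the onboarding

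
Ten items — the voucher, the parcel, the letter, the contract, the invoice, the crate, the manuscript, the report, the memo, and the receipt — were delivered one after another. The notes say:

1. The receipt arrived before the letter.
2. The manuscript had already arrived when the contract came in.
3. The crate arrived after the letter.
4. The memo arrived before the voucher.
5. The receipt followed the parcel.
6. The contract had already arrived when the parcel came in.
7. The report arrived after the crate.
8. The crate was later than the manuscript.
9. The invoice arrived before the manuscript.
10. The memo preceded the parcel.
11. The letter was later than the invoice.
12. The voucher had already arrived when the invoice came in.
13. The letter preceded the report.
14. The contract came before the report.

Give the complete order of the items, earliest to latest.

The constraints fix every adjacent pair, so only one ordering works:
the memo → the voucher → the invoice → the manuscript → the contract → the parcel → the receipt → the letter → the crate → the report.

the memo, the voucher, the invoice, the manuscript, the contract, the parcel, the receipt, the letter, the crate, the report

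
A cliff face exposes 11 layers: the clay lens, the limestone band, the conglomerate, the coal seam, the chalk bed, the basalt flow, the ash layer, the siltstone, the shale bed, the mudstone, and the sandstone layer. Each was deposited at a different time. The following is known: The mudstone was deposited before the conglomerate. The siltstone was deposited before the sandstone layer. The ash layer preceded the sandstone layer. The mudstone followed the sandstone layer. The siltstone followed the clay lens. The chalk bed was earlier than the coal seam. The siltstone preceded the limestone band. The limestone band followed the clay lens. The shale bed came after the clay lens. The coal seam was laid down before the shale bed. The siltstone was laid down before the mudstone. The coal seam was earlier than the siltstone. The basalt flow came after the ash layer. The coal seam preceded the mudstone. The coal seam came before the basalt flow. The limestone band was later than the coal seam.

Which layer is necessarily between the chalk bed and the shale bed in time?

Tracing the constraints gives the chalk bed → the coal seam → the shale bed, so the coal seam sits after the chalk bed and before the shale bed.
No other layer is forced both after the chalk bed and before the shale bed.

the coal seam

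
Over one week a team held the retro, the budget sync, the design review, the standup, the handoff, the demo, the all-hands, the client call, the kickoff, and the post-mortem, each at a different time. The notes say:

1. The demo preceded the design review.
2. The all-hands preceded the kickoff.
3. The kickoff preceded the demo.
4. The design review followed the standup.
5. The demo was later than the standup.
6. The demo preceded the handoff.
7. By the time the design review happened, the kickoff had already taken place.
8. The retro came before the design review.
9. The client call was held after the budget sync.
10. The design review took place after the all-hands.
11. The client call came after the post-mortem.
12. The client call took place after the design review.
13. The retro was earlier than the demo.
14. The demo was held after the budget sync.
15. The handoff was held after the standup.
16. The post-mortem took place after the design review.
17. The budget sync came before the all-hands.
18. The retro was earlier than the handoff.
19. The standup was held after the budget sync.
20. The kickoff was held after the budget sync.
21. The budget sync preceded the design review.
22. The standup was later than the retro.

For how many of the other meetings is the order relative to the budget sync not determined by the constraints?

Forced after the budget sync: the all-hands, the client call, the demo, the design review, the handoff, the kickoff, the post-mortem, and the standup.
That leaves the retro with no forced order relative to the budget sync — 1.

1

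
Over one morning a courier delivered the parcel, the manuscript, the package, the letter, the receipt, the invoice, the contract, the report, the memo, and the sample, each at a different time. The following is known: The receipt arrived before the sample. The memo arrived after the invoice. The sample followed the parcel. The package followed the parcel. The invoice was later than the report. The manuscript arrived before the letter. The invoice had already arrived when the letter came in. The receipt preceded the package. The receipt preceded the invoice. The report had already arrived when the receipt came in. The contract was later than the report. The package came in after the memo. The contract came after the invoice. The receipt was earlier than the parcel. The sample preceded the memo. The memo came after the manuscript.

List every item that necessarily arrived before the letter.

the invoice, the manuscript, the receipt, the report

Directly stated before the letter: the invoice and the manuscript.
The receipt reaches the letter via the receipt → the invoice → the letter.
The report reaches the letter via the report → the invoice → the letter.
No chain forces the contract (or any of the others) ahead of the letter.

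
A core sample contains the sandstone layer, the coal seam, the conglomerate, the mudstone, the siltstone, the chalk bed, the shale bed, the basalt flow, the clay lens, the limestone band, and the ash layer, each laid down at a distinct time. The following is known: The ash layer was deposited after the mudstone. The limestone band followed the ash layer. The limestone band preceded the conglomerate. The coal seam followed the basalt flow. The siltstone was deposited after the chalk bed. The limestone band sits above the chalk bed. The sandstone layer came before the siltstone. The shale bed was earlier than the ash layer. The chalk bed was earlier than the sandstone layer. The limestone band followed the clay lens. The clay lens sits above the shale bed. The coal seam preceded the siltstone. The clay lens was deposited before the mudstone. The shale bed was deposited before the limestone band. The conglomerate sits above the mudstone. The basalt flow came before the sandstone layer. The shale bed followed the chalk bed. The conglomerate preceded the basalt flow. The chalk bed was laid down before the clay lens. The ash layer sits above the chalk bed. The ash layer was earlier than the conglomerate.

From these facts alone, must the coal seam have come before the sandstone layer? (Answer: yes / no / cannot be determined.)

cannot be determined

No chain of stated constraints runs from the coal seam to the sandstone layer, and none runs from the sandstone layer to the coal seam either.
So the relative order of the coal seam and the sandstone layer is not fixed by the given facts.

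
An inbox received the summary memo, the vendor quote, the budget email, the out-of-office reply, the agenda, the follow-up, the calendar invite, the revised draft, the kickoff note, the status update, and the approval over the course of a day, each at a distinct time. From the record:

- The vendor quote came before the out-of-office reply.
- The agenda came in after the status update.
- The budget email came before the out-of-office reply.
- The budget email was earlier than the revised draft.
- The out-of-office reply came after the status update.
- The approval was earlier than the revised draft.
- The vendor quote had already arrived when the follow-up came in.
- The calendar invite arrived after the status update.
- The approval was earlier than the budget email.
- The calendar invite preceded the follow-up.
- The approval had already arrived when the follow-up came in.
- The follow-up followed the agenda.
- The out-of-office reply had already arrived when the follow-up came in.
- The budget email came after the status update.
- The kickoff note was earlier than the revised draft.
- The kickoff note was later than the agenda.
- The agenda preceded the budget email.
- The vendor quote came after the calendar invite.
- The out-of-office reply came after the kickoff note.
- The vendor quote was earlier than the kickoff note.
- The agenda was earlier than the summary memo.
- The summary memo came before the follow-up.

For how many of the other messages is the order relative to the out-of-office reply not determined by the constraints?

2

Forced before the out-of-office reply: the agenda, the approval, the budget email, the calendar invite, the kickoff note, the status update, and the vendor quote; forced after the out-of-office reply: the follow-up.
That leaves the revised draft and the summary memo with no forced order relative to the out-of-office reply — 2.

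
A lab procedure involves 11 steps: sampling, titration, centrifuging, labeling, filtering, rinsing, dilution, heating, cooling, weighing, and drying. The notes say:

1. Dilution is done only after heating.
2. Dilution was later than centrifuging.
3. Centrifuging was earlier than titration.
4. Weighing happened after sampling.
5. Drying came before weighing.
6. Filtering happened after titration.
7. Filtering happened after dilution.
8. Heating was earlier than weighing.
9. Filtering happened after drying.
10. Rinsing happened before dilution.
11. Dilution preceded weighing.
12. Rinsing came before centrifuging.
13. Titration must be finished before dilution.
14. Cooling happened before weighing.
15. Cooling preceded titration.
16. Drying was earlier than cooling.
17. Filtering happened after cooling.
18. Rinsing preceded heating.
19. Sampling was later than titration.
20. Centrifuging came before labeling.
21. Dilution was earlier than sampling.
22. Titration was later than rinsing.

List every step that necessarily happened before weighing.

centrifuging, cooling, dilution, drying, heating, rinsing, sampling, titration

Directly stated before weighing: cooling, dilution, drying, heating, and sampling.
Centrifuging reaches weighing via centrifuging → dilution → weighing.
Rinsing reaches weighing via rinsing → dilution → weighing.
Titration reaches weighing via titration → sampling → weighing.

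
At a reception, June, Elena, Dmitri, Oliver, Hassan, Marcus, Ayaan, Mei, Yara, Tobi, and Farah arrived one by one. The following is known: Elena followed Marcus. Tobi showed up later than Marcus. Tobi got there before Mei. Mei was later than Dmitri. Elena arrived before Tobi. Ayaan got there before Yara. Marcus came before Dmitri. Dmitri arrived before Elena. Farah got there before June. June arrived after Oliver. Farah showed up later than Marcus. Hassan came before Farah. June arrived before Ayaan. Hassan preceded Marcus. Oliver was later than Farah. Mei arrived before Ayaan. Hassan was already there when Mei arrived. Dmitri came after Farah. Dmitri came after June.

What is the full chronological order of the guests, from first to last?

The constraints fix every adjacent pair, so only one ordering works:
Hassan → Marcus → Farah → Oliver → June → Dmitri → Elena → Tobi → Mei → Ayaan → Yara.

Hassan, Marcus, Farah, Oliver, June, Dmitri, Elena, Tobi, Mei, Ayaan, Yara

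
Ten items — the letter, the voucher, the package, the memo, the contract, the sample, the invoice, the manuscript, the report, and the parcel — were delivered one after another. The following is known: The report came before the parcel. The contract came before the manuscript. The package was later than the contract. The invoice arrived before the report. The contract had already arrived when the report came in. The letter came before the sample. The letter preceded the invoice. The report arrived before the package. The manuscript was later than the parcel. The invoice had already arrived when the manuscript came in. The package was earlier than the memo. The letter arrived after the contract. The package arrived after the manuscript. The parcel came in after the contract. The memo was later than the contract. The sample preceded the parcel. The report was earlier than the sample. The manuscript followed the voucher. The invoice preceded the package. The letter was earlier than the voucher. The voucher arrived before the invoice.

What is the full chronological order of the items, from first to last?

The constraints fix every adjacent pair, so only one ordering works:
the contract → the letter → the voucher → the invoice → the report → the sample → the parcel → the manuscript → the package → the memo.

the contract, the letter, the voucher, the invoice, the report, the sample, the parcel, the manuscript, the package, the memo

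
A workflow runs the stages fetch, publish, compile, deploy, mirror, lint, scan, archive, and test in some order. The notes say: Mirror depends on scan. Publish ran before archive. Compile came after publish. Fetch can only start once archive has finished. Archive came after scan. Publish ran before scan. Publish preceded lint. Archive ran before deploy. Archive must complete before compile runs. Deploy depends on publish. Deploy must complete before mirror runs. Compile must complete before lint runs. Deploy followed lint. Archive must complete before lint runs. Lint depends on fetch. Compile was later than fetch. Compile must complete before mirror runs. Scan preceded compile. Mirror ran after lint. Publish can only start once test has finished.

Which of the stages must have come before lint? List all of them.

archive, compile, fetch, publish, scan, test

Directly stated before lint: archive, compile, fetch, and publish.
Scan reaches lint via scan → archive → lint.
Test reaches lint via test → publish → lint.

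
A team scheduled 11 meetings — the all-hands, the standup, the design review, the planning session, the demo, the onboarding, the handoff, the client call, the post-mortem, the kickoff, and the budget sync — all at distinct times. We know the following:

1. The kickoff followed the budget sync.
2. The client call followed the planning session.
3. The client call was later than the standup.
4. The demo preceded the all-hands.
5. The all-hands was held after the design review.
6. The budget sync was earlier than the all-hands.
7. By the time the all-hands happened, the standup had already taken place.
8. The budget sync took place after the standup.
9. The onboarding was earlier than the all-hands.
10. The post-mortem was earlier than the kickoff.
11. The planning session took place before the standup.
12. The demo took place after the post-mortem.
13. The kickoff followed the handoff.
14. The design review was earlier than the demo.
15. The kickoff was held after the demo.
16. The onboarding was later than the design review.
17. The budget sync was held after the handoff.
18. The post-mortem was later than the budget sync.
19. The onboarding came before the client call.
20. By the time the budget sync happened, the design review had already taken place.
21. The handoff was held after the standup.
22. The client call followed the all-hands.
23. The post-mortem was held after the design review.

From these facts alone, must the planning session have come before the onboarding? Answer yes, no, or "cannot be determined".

cannot be determined

No chain of stated constraints runs from the planning session to the onboarding, and none runs from the onboarding to the planning session either.
So the relative order of the planning session and the onboarding is not fixed by the given facts.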